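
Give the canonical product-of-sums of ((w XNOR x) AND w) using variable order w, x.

ΠM(0, 1, 2) = (w OR x) AND (w OR NOT x) AND (NOT w OR x)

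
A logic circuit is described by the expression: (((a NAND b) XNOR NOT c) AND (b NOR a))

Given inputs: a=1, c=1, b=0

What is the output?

Substituting: (((1 NAND 0) XNOR NOT 1) AND (0 NOR 1))
= 0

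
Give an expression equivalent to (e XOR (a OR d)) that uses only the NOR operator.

((((e NOR ((a NOR d) NOR (a NOR d))) NOR (e NOR ((a NOR d) NOR (a NOR d)))) NOR ((e NOR ((a NOR d) NOR (a NOR d))) NOR (e NOR ((a NOR d) NOR (a NOR d))))) NOR ((((e NOR e) NOR (((a NOR d) NOR (a NOR d)) NOR ((a NOR d) NOR (a NOR d)))) NOR ((e NOR e) NOR (((a NOR d) NOR (a NOR d)) NOR ((a NOR d) NOR (a NOR d))))) NOR (((e NOR e) NOR (((a NOR d) NOR (a NOR d)) NOR ((a NOR d) NOR (a NOR d)))) NOR ((e NOR e) NOR (((a NOR d) NOR (a NOR d)) NOR ((a NOR d) NOR (a NOR d)))))))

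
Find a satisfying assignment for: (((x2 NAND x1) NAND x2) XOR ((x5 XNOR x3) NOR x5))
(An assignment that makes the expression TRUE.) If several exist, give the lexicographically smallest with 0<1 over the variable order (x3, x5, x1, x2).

x3=0, x5=0, x1=0, x2=0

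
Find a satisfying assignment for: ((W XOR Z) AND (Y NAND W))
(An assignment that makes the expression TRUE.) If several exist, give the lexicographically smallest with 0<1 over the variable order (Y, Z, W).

Y=0, Z=0, W=1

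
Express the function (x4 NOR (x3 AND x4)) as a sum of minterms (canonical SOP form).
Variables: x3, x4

Σm(0, 2) = (NOT x3 AND NOT x4) OR (x3 AND NOT x4)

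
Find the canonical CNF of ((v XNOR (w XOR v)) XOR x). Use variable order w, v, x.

(w OR v OR NOT x) AND (w OR NOT v OR NOT x) AND (NOT w OR v OR x) AND (NOT w OR NOT v OR x)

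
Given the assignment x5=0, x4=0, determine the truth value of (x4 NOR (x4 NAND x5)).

Substituting: (0 NOR (0 NAND 0))
= 0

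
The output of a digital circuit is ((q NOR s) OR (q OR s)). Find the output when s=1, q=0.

Substituting: ((0 NOR 1) OR (0 OR 1))
= 1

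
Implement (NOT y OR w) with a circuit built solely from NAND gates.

(((y NAND y) NAND (y NAND y)) NAND (w NAND w))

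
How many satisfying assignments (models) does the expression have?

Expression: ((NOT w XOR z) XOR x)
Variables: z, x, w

Satisfying assignments: (0,0,0), (0,1,1), (1,0,1), (1,1,0)
Count: 4 out of 8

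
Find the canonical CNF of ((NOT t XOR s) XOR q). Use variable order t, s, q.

(t OR s OR NOT q) AND (t OR NOT s OR q) AND (NOT t OR s OR q) AND (NOT t OR NOT s OR NOT q)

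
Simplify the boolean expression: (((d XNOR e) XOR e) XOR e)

By XOR self-cancellation ((E XOR v) XOR v = E):
= (d XNOR e)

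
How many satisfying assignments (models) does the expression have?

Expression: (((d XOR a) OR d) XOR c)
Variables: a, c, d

Satisfying assignments: (0,0,1), (0,1,0), (1,0,0), (1,0,1)
Count: 4 out of 8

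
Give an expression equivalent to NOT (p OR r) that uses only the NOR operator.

(((p NOR r) NOR (p NOR r)) NOR ((p NOR r) NOR (p NOR r)))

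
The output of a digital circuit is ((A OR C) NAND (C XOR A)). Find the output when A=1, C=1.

Substituting: ((1 OR 1) NAND (1 XOR 1))
= 1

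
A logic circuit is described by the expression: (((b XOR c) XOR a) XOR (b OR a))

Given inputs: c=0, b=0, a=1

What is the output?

Substituting: (((0 XOR 0) XOR 1) XOR (0 OR 1))
= 0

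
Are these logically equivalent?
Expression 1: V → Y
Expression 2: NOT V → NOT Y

No, Inverse is not equivalent to original (counterexample: Y=0, V=1)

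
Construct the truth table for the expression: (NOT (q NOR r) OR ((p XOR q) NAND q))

r | q | p | Output
------------------
0 | 0 | 0 | 1
0 | 0 | 1 | 1
0 | 1 | 0 | 1
0 | 1 | 1 | 1
1 | 0 | 0 | 1
1 | 0 | 1 | 1
1 | 1 | 0 | 1
1 | 1 | 1 | 1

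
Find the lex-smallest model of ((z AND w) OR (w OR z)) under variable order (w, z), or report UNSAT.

w=0, z=1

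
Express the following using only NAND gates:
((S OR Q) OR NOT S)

((((S NAND S) NAND (Q NAND Q)) NAND ((S NAND S) NAND (Q NAND Q))) NAND ((S NAND S) NAND (S NAND S)))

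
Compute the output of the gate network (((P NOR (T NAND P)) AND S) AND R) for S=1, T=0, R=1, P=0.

Substituting: (((0 NOR (0 NAND 0)) AND 1) AND 1)
= 0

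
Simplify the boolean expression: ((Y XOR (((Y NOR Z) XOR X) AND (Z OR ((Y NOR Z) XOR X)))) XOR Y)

By XOR self-cancellation ((E XOR v) XOR v = E) then absorption (E AND (E OR v) = E):
= ((Y NOR Z) XOR X)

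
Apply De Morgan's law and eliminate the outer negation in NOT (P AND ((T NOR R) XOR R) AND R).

NOT P OR NOT ((T NOR R) XOR R) OR NOT R
De Morgan's: NOT(AND of terms) = OR of negations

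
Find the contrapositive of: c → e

Contrapositive: NOT e → NOT c
Note: A statement and its contrapositive are logically equivalent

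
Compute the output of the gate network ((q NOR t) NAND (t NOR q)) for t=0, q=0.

Substituting: ((0 NOR 0) NAND (0 NOR 0))
= 0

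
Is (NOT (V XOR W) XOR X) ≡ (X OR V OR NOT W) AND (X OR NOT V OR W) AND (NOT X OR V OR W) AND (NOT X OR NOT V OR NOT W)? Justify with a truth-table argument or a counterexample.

Yes, they are equivalent — the two output columns agree on all 8 assignments:
X | V | W | Expression 1 | Expression 2
---------------------------------------
0 | 0 | 0 | 1 | 1
0 | 0 | 1 | 0 | 0
0 | 1 | 0 | 0 | 0
0 | 1 | 1 | 1 | 1
1 | 0 | 0 | 0 | 0
1 | 0 | 1 | 1 | 1
1 | 1 | 0 | 1 | 1
1 | 1 | 1 | 0 | 0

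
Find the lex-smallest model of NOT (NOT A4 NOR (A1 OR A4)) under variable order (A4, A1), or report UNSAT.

A4=0, A1=0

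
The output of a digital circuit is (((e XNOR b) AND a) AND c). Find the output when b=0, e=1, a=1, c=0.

Substituting: (((1 XNOR 0) AND 1) AND 0)
= 0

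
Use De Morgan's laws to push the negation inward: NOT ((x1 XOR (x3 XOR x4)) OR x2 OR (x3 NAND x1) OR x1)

NOT (x1 XOR (x3 XOR x4)) AND NOT x2 AND NOT (x3 NAND x1) AND NOT x1
De Morgan's: NOT(OR of terms) = AND of negations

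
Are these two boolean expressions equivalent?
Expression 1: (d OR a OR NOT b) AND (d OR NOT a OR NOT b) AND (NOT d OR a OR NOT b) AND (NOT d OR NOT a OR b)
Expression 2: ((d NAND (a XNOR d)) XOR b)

Yes, they are equivalent — the two output columns agree on all 8 assignments:
d | a | b | Expression 1 | Expression 2
---------------------------------------
0 | 0 | 0 | 1 | 1
0 | 0 | 1 | 0 | 0
0 | 1 | 0 | 1 | 1
0 | 1 | 1 | 0 | 0
1 | 0 | 0 | 1 | 1
1 | 0 | 1 | 0 | 0
1 | 1 | 0 | 0 | 0
1 | 1 | 1 | 1 | 1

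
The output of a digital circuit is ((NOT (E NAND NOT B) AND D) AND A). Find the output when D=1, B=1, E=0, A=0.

Substituting: ((NOT (0 NAND NOT 1) AND 1) AND 0)
= 0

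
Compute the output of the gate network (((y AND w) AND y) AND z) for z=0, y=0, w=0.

Substituting: (((0 AND 0) AND 0) AND 0)
= 0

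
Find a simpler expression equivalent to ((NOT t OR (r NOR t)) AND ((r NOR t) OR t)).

By distribution ((E OR v) AND (E OR NOT v) = E):
= (r NOR t)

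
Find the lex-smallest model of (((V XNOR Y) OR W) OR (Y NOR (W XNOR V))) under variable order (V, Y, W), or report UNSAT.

V=0, Y=0, W=0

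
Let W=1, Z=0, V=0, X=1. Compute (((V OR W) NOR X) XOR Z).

Substituting: (((0 OR 1) NOR 1) XOR 0)
= 0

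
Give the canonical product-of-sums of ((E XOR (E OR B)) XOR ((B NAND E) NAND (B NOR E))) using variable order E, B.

ΠM(0, 1) = (E OR B) AND (E OR NOT B)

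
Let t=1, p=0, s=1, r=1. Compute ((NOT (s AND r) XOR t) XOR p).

Substituting: ((NOT (1 AND 1) XOR 1) XOR 0)
= 1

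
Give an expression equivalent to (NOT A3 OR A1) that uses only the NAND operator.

(((A3 NAND A3) NAND (A3 NAND A3)) NAND (A1 NAND A1))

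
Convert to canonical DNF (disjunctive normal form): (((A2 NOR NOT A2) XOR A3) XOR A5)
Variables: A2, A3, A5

(NOT A2 AND NOT A3 AND A5) OR (NOT A2 AND A3 AND NOT A5) OR (A2 AND NOT A3 AND A5) OR (A2 AND A3 AND NOT A5)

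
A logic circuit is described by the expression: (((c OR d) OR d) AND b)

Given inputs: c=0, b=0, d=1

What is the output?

Substituting: (((0 OR 1) OR 1) AND 0)
= 0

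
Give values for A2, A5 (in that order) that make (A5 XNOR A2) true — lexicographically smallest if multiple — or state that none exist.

A2=0, A5=0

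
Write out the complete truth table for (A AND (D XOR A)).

D | A | Output
--------------
0 | 0 | 0
0 | 1 | 1
1 | 0 | 0
1 | 1 | 0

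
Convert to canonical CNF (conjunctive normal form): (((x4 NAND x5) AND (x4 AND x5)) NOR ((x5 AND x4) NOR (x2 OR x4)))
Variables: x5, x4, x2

(x5 OR x4 OR x2) AND (NOT x5 OR x4 OR x2)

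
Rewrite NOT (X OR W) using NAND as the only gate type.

(((X NAND X) NAND (W NAND W)) NAND ((X NAND X) NAND (W NAND W)))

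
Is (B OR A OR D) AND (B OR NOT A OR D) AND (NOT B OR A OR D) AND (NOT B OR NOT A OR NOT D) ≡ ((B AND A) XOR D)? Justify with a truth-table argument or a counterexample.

Yes, they are equivalent — the two output columns agree on all 8 assignments:
B | A | D | Expression 1 | Expression 2
---------------------------------------
0 | 0 | 0 | 0 | 0
0 | 0 | 1 | 1 | 1
0 | 1 | 0 | 0 | 0
0 | 1 | 1 | 1 | 1
1 | 0 | 0 | 0 | 0
1 | 0 | 1 | 1 | 1
1 | 1 | 0 | 1 | 1
1 | 1 | 1 | 0 | 0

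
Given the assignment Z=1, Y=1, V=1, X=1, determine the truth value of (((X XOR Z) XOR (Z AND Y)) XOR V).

Substituting: (((1 XOR 1) XOR (1 AND 1)) XOR 1)
= 0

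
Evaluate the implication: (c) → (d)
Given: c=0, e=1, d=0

Antecedent (c) = 0; consequent (d) = 0.
0 → 0 = 1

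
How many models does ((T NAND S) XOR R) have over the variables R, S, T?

Satisfying assignments: (0,0,0), (0,0,1), (0,1,0), (1,1,1)
Count: 4 out of 8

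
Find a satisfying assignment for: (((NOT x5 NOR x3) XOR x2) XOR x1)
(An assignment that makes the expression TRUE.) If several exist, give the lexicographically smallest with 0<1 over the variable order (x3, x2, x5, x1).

x3=0, x2=0, x5=0, x1=1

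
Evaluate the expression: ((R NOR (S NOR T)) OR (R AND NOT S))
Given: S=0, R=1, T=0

Substituting: ((1 NOR (0 NOR 0)) OR (1 AND NOT 0))
= 1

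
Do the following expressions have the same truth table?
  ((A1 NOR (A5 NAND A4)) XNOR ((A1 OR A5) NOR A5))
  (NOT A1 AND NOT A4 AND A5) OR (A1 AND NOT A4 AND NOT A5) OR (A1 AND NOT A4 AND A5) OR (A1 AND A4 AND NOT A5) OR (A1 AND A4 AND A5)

Yes, they are equivalent — the two output columns agree on all 8 assignments:
A1 | A4 | A5 | Expression 1 | Expression 2
------------------------------------------
0 | 0 | 0 | 0 | 0
0 | 0 | 1 | 1 | 1
0 | 1 | 0 | 0 | 0
0 | 1 | 1 | 0 | 0
1 | 0 | 0 | 1 | 1
1 | 0 | 1 | 1 | 1
1 | 1 | 0 | 1 | 1
1 | 1 | 1 | 1 | 1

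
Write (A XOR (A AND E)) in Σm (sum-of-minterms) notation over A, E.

Σm(2) = (A AND NOT E)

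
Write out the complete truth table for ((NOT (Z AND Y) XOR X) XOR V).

Y | X | V | Z | Output
----------------------
0 | 0 | 0 | 0 | 1
0 | 0 | 0 | 1 | 1
0 | 0 | 1 | 0 | 0
0 | 0 | 1 | 1 | 0
0 | 1 | 0 | 0 | 0
0 | 1 | 0 | 1 | 0
0 | 1 | 1 | 0 | 1
0 | 1 | 1 | 1 | 1
1 | 0 | 0 | 0 | 1
1 | 0 | 0 | 1 | 0
1 | 0 | 1 | 0 | 0
1 | 0 | 1 | 1 | 1
1 | 1 | 0 | 0 | 0
1 | 1 | 0 | 1 | 1
1 | 1 | 1 | 0 | 1
1 | 1 | 1 | 1 | 0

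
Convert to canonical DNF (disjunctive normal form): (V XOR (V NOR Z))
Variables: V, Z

(NOT V AND NOT Z) OR (V AND NOT Z) OR (V AND Z)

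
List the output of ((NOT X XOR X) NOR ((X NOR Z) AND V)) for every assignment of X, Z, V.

X | Z | V | Output
------------------
0 | 0 | 0 | 0
0 | 0 | 1 | 0
0 | 1 | 0 | 0
0 | 1 | 1 | 0
1 | 0 | 0 | 0
1 | 0 | 1 | 0
1 | 1 | 0 | 0
1 | 1 | 1 | 0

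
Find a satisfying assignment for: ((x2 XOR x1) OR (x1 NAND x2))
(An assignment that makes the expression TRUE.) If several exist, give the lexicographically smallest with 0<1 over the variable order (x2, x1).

x2=0, x1=0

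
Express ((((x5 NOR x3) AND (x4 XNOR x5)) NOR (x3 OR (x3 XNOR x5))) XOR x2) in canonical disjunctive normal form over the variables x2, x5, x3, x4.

(NOT x2 AND x5 AND NOT x3 AND NOT x4) OR (NOT x2 AND x5 AND NOT x3 AND x4) OR (x2 AND NOT x5 AND NOT x3 AND NOT x4) OR (x2 AND NOT x5 AND NOT x3 AND x4) OR (x2 AND NOT x5 AND x3 AND NOT x4) OR (x2 AND NOT x5 AND x3 AND x4) OR (x2 AND x5 AND x3 AND NOT x4) OR (x2 AND x5 AND x3 AND x4)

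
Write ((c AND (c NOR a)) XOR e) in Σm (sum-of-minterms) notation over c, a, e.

Σm(1, 3, 5, 7) = (NOT c AND NOT a AND e) OR (NOT c AND a AND e) OR (c AND NOT a AND e) OR (c AND a AND e)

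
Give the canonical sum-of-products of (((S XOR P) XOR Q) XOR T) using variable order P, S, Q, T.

Σm(1, 2, 4, 7, 8, 11, 13, 14) = (NOT P AND NOT S AND NOT Q AND T) OR (NOT P AND NOT S AND Q AND NOT T) OR (NOT P AND S AND NOT Q AND NOT T) OR (NOT P AND S AND Q AND T) OR (P AND NOT S AND NOT Q AND NOT T) OR (P AND NOT S AND Q AND T) OR (P AND S AND NOT Q AND T) OR (P AND S AND Q AND NOT T)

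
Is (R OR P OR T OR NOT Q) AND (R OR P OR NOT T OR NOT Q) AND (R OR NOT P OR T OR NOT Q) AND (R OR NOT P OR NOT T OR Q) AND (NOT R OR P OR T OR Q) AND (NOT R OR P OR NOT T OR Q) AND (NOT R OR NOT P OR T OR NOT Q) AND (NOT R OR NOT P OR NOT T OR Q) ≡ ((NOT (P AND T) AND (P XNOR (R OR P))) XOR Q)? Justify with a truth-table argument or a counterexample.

Yes, they are equivalent — the two output columns agree on all 16 assignments:
R | P | T | Q | Expression 1 | Expression 2
-------------------------------------------
0 | 0 | 0 | 0 | 1 | 1
0 | 0 | 0 | 1 | 0 | 0
0 | 0 | 1 | 0 | 1 | 1
0 | 0 | 1 | 1 | 0 | 0
0 | 1 | 0 | 0 | 1 | 1
0 | 1 | 0 | 1 | 0 | 0
0 | 1 | 1 | 0 | 0 | 0
0 | 1 | 1 | 1 | 1 | 1
1 | 0 | 0 | 0 | 0 | 0
1 | 0 | 0 | 1 | 1 | 1
1 | 0 | 1 | 0 | 0 | 0
1 | 0 | 1 | 1 | 1 | 1
1 | 1 | 0 | 0 | 1 | 1
1 | 1 | 0 | 1 | 0 | 0
1 | 1 | 1 | 0 | 0 | 0
1 | 1 | 1 | 1 | 1 | 1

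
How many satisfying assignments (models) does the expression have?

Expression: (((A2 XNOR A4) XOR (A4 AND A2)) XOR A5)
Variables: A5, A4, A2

Satisfying assignments: (0,0,0), (1,0,1), (1,1,0), (1,1,1)
Count: 4 out of 8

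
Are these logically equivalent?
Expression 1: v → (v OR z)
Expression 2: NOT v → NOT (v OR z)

No, Inverse is not equivalent to original (counterexample: z=1, v=0, x=0)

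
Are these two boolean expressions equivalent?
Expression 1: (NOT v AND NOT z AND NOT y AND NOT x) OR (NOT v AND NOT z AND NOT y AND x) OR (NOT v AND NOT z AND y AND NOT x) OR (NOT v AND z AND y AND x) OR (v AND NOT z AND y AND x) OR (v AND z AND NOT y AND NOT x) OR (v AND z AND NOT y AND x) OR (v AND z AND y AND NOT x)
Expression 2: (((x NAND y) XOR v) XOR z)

Yes, they are equivalent — the two output columns agree on all 16 assignments:
v | z | y | x | Expression 1 | Expression 2
-------------------------------------------
0 | 0 | 0 | 0 | 1 | 1
0 | 0 | 0 | 1 | 1 | 1
0 | 0 | 1 | 0 | 1 | 1
0 | 0 | 1 | 1 | 0 | 0
0 | 1 | 0 | 0 | 0 | 0
0 | 1 | 0 | 1 | 0 | 0
0 | 1 | 1 | 0 | 0 | 0
0 | 1 | 1 | 1 | 1 | 1
1 | 0 | 0 | 0 | 0 | 0
1 | 0 | 0 | 1 | 0 | 0
1 | 0 | 1 | 0 | 0 | 0
1 | 0 | 1 | 1 | 1 | 1
1 | 1 | 0 | 0 | 1 | 1
1 | 1 | 0 | 1 | 1 | 1
1 | 1 | 1 | 0 | 1 | 1
1 | 1 | 1 | 1 | 0 | 0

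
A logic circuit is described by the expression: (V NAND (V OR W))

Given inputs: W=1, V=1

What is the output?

Substituting: (1 NAND (1 OR 1))
= 0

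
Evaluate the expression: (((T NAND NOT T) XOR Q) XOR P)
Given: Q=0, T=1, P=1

Substituting: (((1 NAND NOT 1) XOR 0) XOR 1)
= 0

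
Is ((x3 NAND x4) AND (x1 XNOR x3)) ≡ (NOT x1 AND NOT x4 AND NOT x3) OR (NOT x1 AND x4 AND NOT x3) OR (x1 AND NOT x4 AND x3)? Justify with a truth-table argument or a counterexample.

Yes, they are equivalent — the two output columns agree on all 8 assignments:
x1 | x4 | x3 | Expression 1 | Expression 2
------------------------------------------
0 | 0 | 0 | 1 | 1
0 | 0 | 1 | 0 | 0
0 | 1 | 0 | 1 | 1
0 | 1 | 1 | 0 | 0
1 | 0 | 0 | 0 | 0
1 | 0 | 1 | 1 | 1
1 | 1 | 0 | 0 | 0
1 | 1 | 1 | 0 | 0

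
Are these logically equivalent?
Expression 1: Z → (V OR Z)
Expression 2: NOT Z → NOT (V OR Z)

No, Inverse is not equivalent to original (counterexample: V=1, Z=0)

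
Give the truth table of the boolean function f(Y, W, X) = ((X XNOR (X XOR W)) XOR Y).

Y | W | X | Output
------------------
0 | 0 | 0 | 1
0 | 0 | 1 | 1
0 | 1 | 0 | 0
0 | 1 | 1 | 0
1 | 0 | 0 | 0
1 | 0 | 1 | 0
1 | 1 | 0 | 1
1 | 1 | 1 | 1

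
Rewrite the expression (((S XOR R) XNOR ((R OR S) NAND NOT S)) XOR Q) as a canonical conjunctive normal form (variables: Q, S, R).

(Q OR S OR R) AND (Q OR S OR NOT R) AND (Q OR NOT S OR NOT R) AND (NOT Q OR NOT S OR R)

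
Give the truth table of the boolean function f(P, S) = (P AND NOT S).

P | S | Output
--------------
0 | 0 | 0
0 | 1 | 0
1 | 0 | 1
1 | 1 | 0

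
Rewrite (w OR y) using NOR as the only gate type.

((w NOR y) NOR (w NOR y))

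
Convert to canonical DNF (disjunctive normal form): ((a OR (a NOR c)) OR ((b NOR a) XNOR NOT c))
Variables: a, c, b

(NOT a AND NOT c AND NOT b) OR (NOT a AND NOT c AND b) OR (NOT a AND c AND b) OR (a AND NOT c AND NOT b) OR (a AND NOT c AND b) OR (a AND c AND NOT b) OR (a AND c AND b)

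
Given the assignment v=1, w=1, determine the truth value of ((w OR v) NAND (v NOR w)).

Substituting: ((1 OR 1) NAND (1 NOR 1))
= 1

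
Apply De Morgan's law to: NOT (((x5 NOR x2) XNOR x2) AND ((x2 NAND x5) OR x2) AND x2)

NOT ((x5 NOR x2) XNOR x2) OR NOT ((x2 NAND x5) OR x2) OR NOT x2
De Morgan's: NOT(AND of terms) = OR of negations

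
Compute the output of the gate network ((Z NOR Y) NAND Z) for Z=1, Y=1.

Substituting: ((1 NOR 1) NAND 1)
= 1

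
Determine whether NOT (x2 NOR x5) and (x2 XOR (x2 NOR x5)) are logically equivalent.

No. Counterexample: with x2=0, x5=0, Expression 1 = 0 but Expression 2 = 1.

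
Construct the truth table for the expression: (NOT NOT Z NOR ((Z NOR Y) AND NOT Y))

Z | Y | Output
--------------
0 | 0 | 0
0 | 1 | 1
1 | 0 | 0
1 | 1 | 0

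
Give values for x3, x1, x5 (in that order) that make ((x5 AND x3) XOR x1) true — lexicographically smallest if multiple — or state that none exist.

x3=0, x1=1, x5=0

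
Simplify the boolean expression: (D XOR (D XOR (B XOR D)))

By XOR self-cancellation ((E XOR v) XOR v = E):
= (B XOR D)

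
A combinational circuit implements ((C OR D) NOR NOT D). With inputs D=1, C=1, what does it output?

Substituting: ((1 OR 1) NOR NOT 1)
= 0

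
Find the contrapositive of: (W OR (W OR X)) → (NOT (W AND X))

Contrapositive: (W AND X) → NOT (W OR (W OR X))
Note: A statement and its contrapositive are logically equivalent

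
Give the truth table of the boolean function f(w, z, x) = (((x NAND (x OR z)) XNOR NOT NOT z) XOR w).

w | z | x | Output
------------------
0 | 0 | 0 | 0
0 | 0 | 1 | 1
0 | 1 | 0 | 1
0 | 1 | 1 | 0
1 | 0 | 0 | 1
1 | 0 | 1 | 0
1 | 1 | 0 | 0
1 | 1 | 1 | 1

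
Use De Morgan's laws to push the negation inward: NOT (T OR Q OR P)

NOT T AND NOT Q AND NOT P
De Morgan's: NOT(OR of terms) = AND of negations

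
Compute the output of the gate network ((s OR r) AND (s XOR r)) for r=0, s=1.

Substituting: ((1 OR 0) AND (1 XOR 0))
= 1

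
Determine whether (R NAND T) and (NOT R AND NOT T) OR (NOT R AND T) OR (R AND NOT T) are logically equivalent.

Yes, they are equivalent — the two output columns agree on all 4 assignments:
R | T | Expression 1 | Expression 2
-----------------------------------
0 | 0 | 1 | 1
0 | 1 | 1 | 1
1 | 0 | 1 | 1
1 | 1 | 0 | 0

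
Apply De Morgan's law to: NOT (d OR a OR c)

NOT d AND NOT a AND NOT c
De Morgan's: NOT(OR of terms) = AND of negations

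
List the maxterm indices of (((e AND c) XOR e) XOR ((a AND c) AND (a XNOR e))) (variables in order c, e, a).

ΠM(0, 1, 4, 5, 6) = (c OR e OR a) AND (c OR e OR NOT a) AND (NOT c OR e OR a) AND (NOT c OR e OR NOT a) AND (NOT c OR NOT e OR a)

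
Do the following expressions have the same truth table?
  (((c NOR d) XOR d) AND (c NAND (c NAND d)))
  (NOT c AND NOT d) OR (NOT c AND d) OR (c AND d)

Yes, they are equivalent — the two output columns agree on all 4 assignments:
c | d | Expression 1 | Expression 2
-----------------------------------
0 | 0 | 1 | 1
0 | 1 | 1 | 1
1 | 0 | 0 | 0
1 | 1 | 1 | 1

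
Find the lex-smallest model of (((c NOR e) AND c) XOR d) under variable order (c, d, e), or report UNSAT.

c=0, d=1, e=0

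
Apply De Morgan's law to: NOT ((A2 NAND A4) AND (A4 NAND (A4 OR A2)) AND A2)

NOT (A2 NAND A4) OR NOT (A4 NAND (A4 OR A2)) OR NOT A2
De Morgan's: NOT(AND of terms) = OR of negations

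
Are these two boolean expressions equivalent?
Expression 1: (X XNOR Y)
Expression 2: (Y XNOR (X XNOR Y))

No. Counterexample: with Y=0, X=0, Expression 1 = 1 but Expression 2 = 0.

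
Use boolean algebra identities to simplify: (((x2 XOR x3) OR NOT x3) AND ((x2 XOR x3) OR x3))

By distribution ((E OR v) AND (E OR NOT v) = E):
= (x2 XOR x3)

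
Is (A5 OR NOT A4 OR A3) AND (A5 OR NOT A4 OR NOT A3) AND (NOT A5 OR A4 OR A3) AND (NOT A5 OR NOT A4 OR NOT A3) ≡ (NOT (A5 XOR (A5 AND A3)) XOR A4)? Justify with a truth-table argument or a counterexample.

Yes, they are equivalent — the two output columns agree on all 8 assignments:
A5 | A4 | A3 | Expression 1 | Expression 2
------------------------------------------
0 | 0 | 0 | 1 | 1
0 | 0 | 1 | 1 | 1
0 | 1 | 0 | 0 | 0
0 | 1 | 1 | 0 | 0
1 | 0 | 0 | 0 | 0
1 | 0 | 1 | 1 | 1
1 | 1 | 0 | 1 | 1
1 | 1 | 1 | 0 | 0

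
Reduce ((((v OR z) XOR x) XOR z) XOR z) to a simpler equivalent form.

By XOR self-cancellation ((E XOR v) XOR v = E):
= ((v OR z) XOR x)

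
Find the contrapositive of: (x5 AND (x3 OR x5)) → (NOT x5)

Contrapositive: x5 → NOT (x5 AND (x3 OR x5))
Note: A statement and its contrapositive are logically equivalent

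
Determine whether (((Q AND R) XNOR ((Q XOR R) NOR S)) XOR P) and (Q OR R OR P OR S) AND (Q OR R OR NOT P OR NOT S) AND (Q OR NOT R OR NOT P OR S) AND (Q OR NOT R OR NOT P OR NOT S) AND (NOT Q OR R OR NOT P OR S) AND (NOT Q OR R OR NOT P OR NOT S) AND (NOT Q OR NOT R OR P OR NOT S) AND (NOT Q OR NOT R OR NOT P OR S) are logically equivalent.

Yes, they are equivalent — the two output columns agree on all 16 assignments:
Q | R | P | S | Expression 1 | Expression 2
-------------------------------------------
0 | 0 | 0 | 0 | 0 | 0
0 | 0 | 0 | 1 | 1 | 1
0 | 0 | 1 | 0 | 1 | 1
0 | 0 | 1 | 1 | 0 | 0
0 | 1 | 0 | 0 | 1 | 1
0 | 1 | 0 | 1 | 1 | 1
0 | 1 | 1 | 0 | 0 | 0
0 | 1 | 1 | 1 | 0 | 0
1 | 0 | 0 | 0 | 1 | 1
1 | 0 | 0 | 1 | 1 | 1
1 | 0 | 1 | 0 | 0 | 0
1 | 0 | 1 | 1 | 0 | 0
1 | 1 | 0 | 0 | 1 | 1
1 | 1 | 0 | 1 | 0 | 0
1 | 1 | 1 | 0 | 0 | 0
1 | 1 | 1 | 1 | 1 | 1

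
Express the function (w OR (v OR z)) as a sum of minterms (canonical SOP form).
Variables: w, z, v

Σm(1, 2, 3, 4, 5, 6, 7) = (NOT w AND NOT z AND v) OR (NOT w AND z AND NOT v) OR (NOT w AND z AND v) OR (w AND NOT z AND NOT v) OR (w AND NOT z AND v) OR (w AND z AND NOT v) OR (w AND z AND v)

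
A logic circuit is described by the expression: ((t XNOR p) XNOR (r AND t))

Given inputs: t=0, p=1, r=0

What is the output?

Substituting: ((0 XNOR 1) XNOR (0 AND 0))
= 1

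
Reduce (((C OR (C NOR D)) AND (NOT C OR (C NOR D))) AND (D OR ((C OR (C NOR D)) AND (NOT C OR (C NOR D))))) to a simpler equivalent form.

By absorption (E AND (E OR v) = E) then distribution ((E OR v) AND (E OR NOT v) = E):
= (C NOR D)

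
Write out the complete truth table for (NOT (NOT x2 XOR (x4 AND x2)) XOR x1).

x2 | x1 | x4 | Output
---------------------
0 | 0 | 0 | 0
0 | 0 | 1 | 0
0 | 1 | 0 | 1
0 | 1 | 1 | 1
1 | 0 | 0 | 1
1 | 0 | 1 | 0
1 | 1 | 0 | 0
1 | 1 | 1 | 1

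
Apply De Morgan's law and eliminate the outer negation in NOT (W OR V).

NOT W AND NOT V
De Morgan's: NOT(OR of terms) = AND of negations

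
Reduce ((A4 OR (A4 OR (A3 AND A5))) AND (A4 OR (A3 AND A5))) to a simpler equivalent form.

By absorption (E AND (E OR v) = E):
= (A4 OR (A3 AND A5))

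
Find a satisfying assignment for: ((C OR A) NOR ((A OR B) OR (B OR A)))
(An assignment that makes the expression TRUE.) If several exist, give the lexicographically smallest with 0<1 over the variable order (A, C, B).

A=0, C=0, B=0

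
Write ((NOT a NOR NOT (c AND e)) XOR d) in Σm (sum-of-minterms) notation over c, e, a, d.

Σm(1, 3, 5, 7, 9, 11, 13, 14) = (NOT c AND NOT e AND NOT a AND d) OR (NOT c AND NOT e AND a AND d) OR (NOT c AND e AND NOT a AND d) OR (NOT c AND e AND a AND d) OR (c AND NOT e AND NOT a AND d) OR (c AND NOT e AND a AND d) OR (c AND e AND NOT a AND d) OR (c AND e AND a AND NOT d)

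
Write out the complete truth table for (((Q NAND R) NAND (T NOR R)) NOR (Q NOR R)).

Q | T | R | Output
------------------
0 | 0 | 0 | 0
0 | 0 | 1 | 0
0 | 1 | 0 | 0
0 | 1 | 1 | 0
1 | 0 | 0 | 1
1 | 0 | 1 | 0
1 | 1 | 0 | 0
1 | 1 | 1 | 0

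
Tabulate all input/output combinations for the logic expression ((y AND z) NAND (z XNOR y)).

z | y | Output
--------------
0 | 0 | 1
0 | 1 | 1
1 | 0 | 1
1 | 1 | 0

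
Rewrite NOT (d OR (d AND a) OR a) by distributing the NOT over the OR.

NOT d AND NOT (d AND a) AND NOT a
De Morgan's: NOT(OR of terms) = AND of negations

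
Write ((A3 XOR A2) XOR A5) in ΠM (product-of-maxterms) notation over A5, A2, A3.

ΠM(0, 3, 5, 6) = (A5 OR A2 OR A3) AND (A5 OR NOT A2 OR NOT A3) AND (NOT A5 OR A2 OR NOT A3) AND (NOT A5 OR NOT A2 OR A3)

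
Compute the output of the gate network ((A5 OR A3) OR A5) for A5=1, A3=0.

Substituting: ((1 OR 0) OR 1)
= 1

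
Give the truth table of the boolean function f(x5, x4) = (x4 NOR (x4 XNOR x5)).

x5 | x4 | Output
----------------
0 | 0 | 0
0 | 1 | 0
1 | 0 | 1
1 | 1 | 0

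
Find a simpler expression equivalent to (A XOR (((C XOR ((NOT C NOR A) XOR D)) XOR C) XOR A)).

By XOR self-cancellation ((E XOR v) XOR v = E) then XOR self-cancellation ((E XOR v) XOR v = E):
= ((NOT C NOR A) XOR D)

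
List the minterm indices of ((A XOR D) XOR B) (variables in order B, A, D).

Σm(1, 2, 4, 7) = (NOT B AND NOT A AND D) OR (NOT B AND A AND NOT D) OR (B AND NOT A AND NOT D) OR (B AND A AND D)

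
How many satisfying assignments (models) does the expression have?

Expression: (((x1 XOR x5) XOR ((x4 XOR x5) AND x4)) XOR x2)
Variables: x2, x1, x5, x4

Satisfying assignments: (0,0,0,1), (0,0,1,0), (0,0,1,1), (0,1,0,0), (1,0,0,0), (1,1,0,1), (1,1,1,0), (1,1,1,1)
Count: 8 out of 16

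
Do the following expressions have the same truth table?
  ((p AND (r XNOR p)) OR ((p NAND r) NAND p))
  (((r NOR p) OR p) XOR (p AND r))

No. Counterexample: with p=0, r=1, Expression 1 = 1 but Expression 2 = 0.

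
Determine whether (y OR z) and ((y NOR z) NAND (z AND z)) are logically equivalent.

No. Counterexample: with y=0, z=0, Expression 1 = 0 but Expression 2 = 1.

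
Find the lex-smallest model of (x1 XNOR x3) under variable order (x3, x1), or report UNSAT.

x3=0, x1=0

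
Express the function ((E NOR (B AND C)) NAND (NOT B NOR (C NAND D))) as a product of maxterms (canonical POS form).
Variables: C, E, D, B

ΠM() = TRUE (no maxterms)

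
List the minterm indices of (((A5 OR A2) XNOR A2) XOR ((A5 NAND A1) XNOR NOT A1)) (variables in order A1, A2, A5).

Σm(1, 4, 5, 6) = (NOT A1 AND NOT A2 AND A5) OR (A1 AND NOT A2 AND NOT A5) OR (A1 AND NOT A2 AND A5) OR (A1 AND A2 AND NOT A5)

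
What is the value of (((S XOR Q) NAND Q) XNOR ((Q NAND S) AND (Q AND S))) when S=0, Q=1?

Substituting: (((0 XOR 1) NAND 1) XNOR ((1 NAND 0) AND (1 AND 0)))
= 1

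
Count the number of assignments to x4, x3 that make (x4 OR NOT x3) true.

Satisfying assignments: (0,0), (1,0), (1,1)
Count: 3 out of 4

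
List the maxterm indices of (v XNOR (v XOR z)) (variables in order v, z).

ΠM(1, 3) = (v OR NOT z) AND (NOT v OR NOT z)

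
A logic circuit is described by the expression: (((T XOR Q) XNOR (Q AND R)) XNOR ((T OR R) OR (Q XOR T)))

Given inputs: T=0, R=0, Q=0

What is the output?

Substituting: (((0 XOR 0) XNOR (0 AND 0)) XNOR ((0 OR 0) OR (0 XOR 0)))
= 0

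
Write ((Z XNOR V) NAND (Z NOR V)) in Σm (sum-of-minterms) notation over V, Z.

Σm(1, 2, 3) = (NOT V AND Z) OR (V AND NOT Z) OR (V AND Z)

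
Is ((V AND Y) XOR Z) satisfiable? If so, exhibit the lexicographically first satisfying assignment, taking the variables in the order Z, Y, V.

Z=0, Y=1, V=1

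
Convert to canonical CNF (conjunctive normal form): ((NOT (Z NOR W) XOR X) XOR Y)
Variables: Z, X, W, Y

(Z OR X OR W OR Y) AND (Z OR X OR NOT W OR NOT Y) AND (Z OR NOT X OR W OR NOT Y) AND (Z OR NOT X OR NOT W OR Y) AND (NOT Z OR X OR W OR NOT Y) AND (NOT Z OR X OR NOT W OR NOT Y) AND (NOT Z OR NOT X OR W OR Y) AND (NOT Z OR NOT X OR NOT W OR Y)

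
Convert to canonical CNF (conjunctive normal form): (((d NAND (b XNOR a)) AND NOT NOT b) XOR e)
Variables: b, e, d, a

(b OR e OR d OR a) AND (b OR e OR d OR NOT a) AND (b OR e OR NOT d OR a) AND (b OR e OR NOT d OR NOT a) AND (NOT b OR e OR NOT d OR NOT a) AND (NOT b OR NOT e OR d OR a) AND (NOT b OR NOT e OR d OR NOT a) AND (NOT b OR NOT e OR NOT d OR a)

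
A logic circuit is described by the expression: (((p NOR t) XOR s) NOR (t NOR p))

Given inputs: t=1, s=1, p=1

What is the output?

Substituting: (((1 NOR 1) XOR 1) NOR (1 NOR 1))
= 0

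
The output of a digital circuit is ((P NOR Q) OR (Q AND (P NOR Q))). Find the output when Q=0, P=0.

Substituting: ((0 NOR 0) OR (0 AND (0 NOR 0)))
= 1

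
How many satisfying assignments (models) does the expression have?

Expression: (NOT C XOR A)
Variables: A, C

Satisfying assignments: (0,0), (1,1)
Count: 2 out of 4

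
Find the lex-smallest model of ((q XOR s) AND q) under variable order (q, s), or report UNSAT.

q=1, s=0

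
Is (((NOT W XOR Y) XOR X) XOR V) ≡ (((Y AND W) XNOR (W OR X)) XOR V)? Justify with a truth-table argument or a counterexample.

No. Counterexample: with Y=0, W=1, X=1, V=0, Expression 1 = 1 but Expression 2 = 0.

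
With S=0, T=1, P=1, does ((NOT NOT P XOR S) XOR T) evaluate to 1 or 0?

Substituting: ((NOT NOT 1 XOR 0) XOR 1)
= 0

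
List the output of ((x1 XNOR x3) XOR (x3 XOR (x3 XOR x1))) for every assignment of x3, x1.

x3 | x1 | Output
----------------
0 | 0 | 1
0 | 1 | 1
1 | 0 | 0
1 | 1 | 0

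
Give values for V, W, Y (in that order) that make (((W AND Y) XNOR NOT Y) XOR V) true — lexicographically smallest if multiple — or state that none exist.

V=0, W=0, Y=1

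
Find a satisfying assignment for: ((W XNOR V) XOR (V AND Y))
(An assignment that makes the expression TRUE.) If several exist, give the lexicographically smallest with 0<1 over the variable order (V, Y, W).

V=0, Y=0, W=0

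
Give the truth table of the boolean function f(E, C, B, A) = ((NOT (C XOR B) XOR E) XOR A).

E | C | B | A | Output
----------------------
0 | 0 | 0 | 0 | 1
0 | 0 | 0 | 1 | 0
0 | 0 | 1 | 0 | 0
0 | 0 | 1 | 1 | 1
0 | 1 | 0 | 0 | 0
0 | 1 | 0 | 1 | 1
0 | 1 | 1 | 0 | 1
0 | 1 | 1 | 1 | 0
1 | 0 | 0 | 0 | 0
1 | 0 | 0 | 1 | 1
1 | 0 | 1 | 0 | 1
1 | 0 | 1 | 1 | 0
1 | 1 | 0 | 0 | 1
1 | 1 | 0 | 1 | 0
1 | 1 | 1 | 0 | 0
1 | 1 | 1 | 1 | 1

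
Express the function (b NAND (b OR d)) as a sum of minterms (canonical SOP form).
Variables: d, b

Σm(0, 2) = (NOT d AND NOT b) OR (d AND NOT b)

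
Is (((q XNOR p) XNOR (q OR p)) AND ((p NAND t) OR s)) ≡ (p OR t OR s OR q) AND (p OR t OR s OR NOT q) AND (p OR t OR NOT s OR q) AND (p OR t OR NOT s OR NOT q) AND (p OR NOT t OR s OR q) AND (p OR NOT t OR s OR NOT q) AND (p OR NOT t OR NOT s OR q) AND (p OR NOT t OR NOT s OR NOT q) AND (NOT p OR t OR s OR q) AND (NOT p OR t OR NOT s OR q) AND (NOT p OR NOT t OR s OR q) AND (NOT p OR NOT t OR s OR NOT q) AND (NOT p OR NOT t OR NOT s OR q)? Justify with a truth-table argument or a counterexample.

Yes, they are equivalent — the two output columns agree on all 16 assignments:
p | t | s | q | Expression 1 | Expression 2
-------------------------------------------
0 | 0 | 0 | 0 | 0 | 0
0 | 0 | 0 | 1 | 0 | 0
0 | 0 | 1 | 0 | 0 | 0
0 | 0 | 1 | 1 | 0 | 0
0 | 1 | 0 | 0 | 0 | 0
0 | 1 | 0 | 1 | 0 | 0
0 | 1 | 1 | 0 | 0 | 0
0 | 1 | 1 | 1 | 0 | 0
1 | 0 | 0 | 0 | 0 | 0
1 | 0 | 0 | 1 | 1 | 1
1 | 0 | 1 | 0 | 0 | 0
1 | 0 | 1 | 1 | 1 | 1
1 | 1 | 0 | 0 | 0 | 0
1 | 1 | 0 | 1 | 0 | 0
1 | 1 | 1 | 0 | 0 | 0
1 | 1 | 1 | 1 | 1 | 1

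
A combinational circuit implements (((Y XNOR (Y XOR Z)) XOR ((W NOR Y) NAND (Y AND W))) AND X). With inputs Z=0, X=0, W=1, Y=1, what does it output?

Substituting: (((1 XNOR (1 XOR 0)) XOR ((1 NOR 1) NAND (1 AND 1))) AND 0)
= 0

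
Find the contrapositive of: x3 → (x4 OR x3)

Contrapositive: NOT (x4 OR x3) → NOT x3
Note: A statement and its contrapositive are logically equivalent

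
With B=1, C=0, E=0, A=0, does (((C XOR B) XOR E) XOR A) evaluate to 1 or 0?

Substituting: (((0 XOR 1) XOR 0) XOR 0)
= 1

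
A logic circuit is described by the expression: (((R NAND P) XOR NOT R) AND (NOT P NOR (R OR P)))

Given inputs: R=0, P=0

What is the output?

Substituting: (((0 NAND 0) XOR NOT 0) AND (NOT 0 NOR (0 OR 0)))
= 0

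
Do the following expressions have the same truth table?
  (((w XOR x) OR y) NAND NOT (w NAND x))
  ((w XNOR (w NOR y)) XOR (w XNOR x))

No. Counterexample: with y=0, x=0, w=1, Expression 1 = 1 but Expression 2 = 0.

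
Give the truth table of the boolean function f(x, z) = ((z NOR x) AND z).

x | z | Output
--------------
0 | 0 | 0
0 | 1 | 0
1 | 0 | 0
1 | 1 | 0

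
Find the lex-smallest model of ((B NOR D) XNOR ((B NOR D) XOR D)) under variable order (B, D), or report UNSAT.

B=0, D=0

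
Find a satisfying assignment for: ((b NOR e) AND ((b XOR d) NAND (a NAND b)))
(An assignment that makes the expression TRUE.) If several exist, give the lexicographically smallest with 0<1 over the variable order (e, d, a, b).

e=0, d=0, a=0, b=0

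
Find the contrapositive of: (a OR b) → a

Contrapositive: NOT a → NOT (a OR b)
Note: A statement and its contrapositive are logically equivalent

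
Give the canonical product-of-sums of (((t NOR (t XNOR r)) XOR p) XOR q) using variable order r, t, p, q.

ΠM(0, 3, 4, 7, 9, 10, 12, 15) = (r OR t OR p OR q) AND (r OR t OR NOT p OR NOT q) AND (r OR NOT t OR p OR q) AND (r OR NOT t OR NOT p OR NOT q) AND (NOT r OR t OR p OR NOT q) AND (NOT r OR t OR NOT p OR q) AND (NOT r OR NOT t OR p OR q) AND (NOT r OR NOT t OR NOT p OR NOT q)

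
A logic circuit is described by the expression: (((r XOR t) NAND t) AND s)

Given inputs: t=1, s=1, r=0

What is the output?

Substituting: (((0 XOR 1) NAND 1) AND 1)
= 0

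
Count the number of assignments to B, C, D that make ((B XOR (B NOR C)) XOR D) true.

Satisfying assignments: (0,0,0), (0,1,1), (1,0,0), (1,1,0)
Count: 4 out of 8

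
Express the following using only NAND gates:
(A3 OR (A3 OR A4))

((A3 NAND A3) NAND (((A3 NAND A3) NAND (A4 NAND A4)) NAND ((A3 NAND A3) NAND (A4 NAND A4))))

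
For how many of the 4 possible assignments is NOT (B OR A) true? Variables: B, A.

Satisfying assignments: (0,0)
Count: 1 out of 4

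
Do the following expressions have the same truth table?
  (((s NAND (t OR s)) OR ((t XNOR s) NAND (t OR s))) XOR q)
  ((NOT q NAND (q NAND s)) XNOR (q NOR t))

No. Counterexample: with t=0, q=0, s=0, Expression 1 = 1 but Expression 2 = 0.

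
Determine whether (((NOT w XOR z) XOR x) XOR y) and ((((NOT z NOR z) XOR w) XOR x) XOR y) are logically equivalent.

No. Counterexample: with z=0, w=0, x=0, y=0, Expression 1 = 1 but Expression 2 = 0.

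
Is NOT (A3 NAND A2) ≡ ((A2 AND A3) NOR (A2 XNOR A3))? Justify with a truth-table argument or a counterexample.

No. Counterexample: with A3=0, A2=1, Expression 1 = 0 but Expression 2 = 1.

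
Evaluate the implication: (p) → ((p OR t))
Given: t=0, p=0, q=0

Antecedent (p) = 0; consequent ((p OR t)) = 0.
0 → 0 = 1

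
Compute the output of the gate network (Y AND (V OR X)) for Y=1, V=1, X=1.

Substituting: (1 AND (1 OR 1))
= 1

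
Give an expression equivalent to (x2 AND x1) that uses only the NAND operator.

((x2 NAND x1) NAND (x2 NAND x1))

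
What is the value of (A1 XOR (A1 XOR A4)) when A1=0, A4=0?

Substituting: (0 XOR (0 XOR 0))
= 0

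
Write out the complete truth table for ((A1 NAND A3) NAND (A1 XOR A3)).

A1 | A3 | Output
----------------
0 | 0 | 1
0 | 1 | 0
1 | 0 | 0
1 | 1 | 1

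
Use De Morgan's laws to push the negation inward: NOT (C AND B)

NOT C OR NOT B
De Morgan's: NOT(AND of terms) = OR of negations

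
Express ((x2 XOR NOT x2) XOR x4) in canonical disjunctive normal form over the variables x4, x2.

(NOT x4 AND NOT x2) OR (NOT x4 AND x2)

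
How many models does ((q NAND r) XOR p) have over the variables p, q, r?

Satisfying assignments: (0,0,0), (0,0,1), (0,1,0), (1,1,1)
Count: 4 out of 8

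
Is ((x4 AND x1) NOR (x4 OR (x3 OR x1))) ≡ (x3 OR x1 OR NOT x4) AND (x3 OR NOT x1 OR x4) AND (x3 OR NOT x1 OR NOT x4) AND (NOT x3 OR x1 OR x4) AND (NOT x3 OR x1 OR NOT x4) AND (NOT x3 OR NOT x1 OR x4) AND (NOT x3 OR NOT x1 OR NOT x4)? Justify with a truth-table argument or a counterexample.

Yes, they are equivalent — the two output columns agree on all 8 assignments:
x3 | x1 | x4 | Expression 1 | Expression 2
------------------------------------------
0 | 0 | 0 | 1 | 1
0 | 0 | 1 | 0 | 0
0 | 1 | 0 | 0 | 0
0 | 1 | 1 | 0 | 0
1 | 0 | 0 | 0 | 0
1 | 0 | 1 | 0 | 0
1 | 1 | 0 | 0 | 0
1 | 1 | 1 | 0 | 0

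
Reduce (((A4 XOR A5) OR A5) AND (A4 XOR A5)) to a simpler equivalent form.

By absorption (E AND (E OR v) = E):
= (A4 XOR A5)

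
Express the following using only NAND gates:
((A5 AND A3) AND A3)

((((A5 NAND A3) NAND (A5 NAND A3)) NAND A3) NAND (((A5 NAND A3) NAND (A5 NAND A3)) NAND A3))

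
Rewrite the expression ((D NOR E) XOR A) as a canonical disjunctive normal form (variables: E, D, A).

(NOT E AND NOT D AND NOT A) OR (NOT E AND D AND A) OR (E AND NOT D AND A) OR (E AND D AND A)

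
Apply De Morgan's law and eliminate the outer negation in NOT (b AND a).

NOT b OR NOT a
De Morgan's: NOT(AND of terms) = OR of negations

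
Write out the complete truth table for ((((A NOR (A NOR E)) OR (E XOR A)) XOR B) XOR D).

B | D | E | A | Output
----------------------
0 | 0 | 0 | 0 | 0
0 | 0 | 0 | 1 | 1
0 | 0 | 1 | 0 | 1
0 | 0 | 1 | 1 | 0
0 | 1 | 0 | 0 | 1
0 | 1 | 0 | 1 | 0
0 | 1 | 1 | 0 | 0
0 | 1 | 1 | 1 | 1
1 | 0 | 0 | 0 | 1
1 | 0 | 0 | 1 | 0
1 | 0 | 1 | 0 | 0
1 | 0 | 1 | 1 | 1
1 | 1 | 0 | 0 | 0
1 | 1 | 0 | 1 | 1
1 | 1 | 1 | 0 | 1
1 | 1 | 1 | 1 | 0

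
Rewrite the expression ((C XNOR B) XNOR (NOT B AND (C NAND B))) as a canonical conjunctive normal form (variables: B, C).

(B OR NOT C) AND (NOT B OR NOT C)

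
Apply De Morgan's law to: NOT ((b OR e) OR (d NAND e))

NOT (b OR e) AND NOT (d NAND e)
De Morgan's: NOT(OR of terms) = AND of negations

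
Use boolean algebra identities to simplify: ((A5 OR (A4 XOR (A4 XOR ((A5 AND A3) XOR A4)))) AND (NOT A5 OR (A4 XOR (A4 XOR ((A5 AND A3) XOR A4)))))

By distribution ((E OR v) AND (E OR NOT v) = E) then XOR self-cancellation ((E XOR v) XOR v = E):
= ((A5 AND A3) XOR A4)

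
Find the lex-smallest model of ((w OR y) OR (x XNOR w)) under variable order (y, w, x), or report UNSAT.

y=0, w=0, x=0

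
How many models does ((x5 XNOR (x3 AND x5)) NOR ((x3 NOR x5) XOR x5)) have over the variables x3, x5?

No assignment satisfies the expression.
Count: 0 out of 4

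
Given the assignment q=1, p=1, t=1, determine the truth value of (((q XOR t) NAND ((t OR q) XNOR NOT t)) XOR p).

Substituting: (((1 XOR 1) NAND ((1 OR 1) XNOR NOT 1)) XOR 1)
= 0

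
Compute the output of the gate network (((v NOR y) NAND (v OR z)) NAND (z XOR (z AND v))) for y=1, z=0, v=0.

Substituting: (((0 NOR 1) NAND (0 OR 0)) NAND (0 XOR (0 AND 0)))
= 1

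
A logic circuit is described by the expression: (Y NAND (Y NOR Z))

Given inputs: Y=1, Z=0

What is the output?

Substituting: (1 NAND (1 NOR 0))
= 1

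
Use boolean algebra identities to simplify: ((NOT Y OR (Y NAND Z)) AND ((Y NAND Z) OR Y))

By distribution ((E OR v) AND (E OR NOT v) = E):
= (Y NAND Z)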